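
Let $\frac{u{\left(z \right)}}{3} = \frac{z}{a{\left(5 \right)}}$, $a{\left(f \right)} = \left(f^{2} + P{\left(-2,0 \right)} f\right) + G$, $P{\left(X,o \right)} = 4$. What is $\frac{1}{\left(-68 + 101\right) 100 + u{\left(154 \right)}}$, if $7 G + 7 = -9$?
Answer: $\frac{299}{989934} \approx 0.00030204$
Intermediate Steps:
$G = - \frac{16}{7}$ ($G = -1 + \frac{1}{7} \left(-9\right) = -1 - \frac{9}{7} = - \frac{16}{7} \approx -2.2857$)
$a{\left(f \right)} = - \frac{16}{7} + f^{2} + 4 f$ ($a{\left(f \right)} = \left(f^{2} + 4 f\right) - \frac{16}{7} = - \frac{16}{7} + f^{2} + 4 f$)
$u{\left(z \right)} = \frac{21 z}{299}$ ($u{\left(z \right)} = 3 \frac{z}{- \frac{16}{7} + 5^{2} + 4 \cdot 5} = 3 \frac{z}{- \frac{16}{7} + 25 + 20} = 3 \frac{z}{\frac{299}{7}} = 3 z \frac{7}{299} = 3 \frac{7 z}{299} = \frac{21 z}{299}$)
$\frac{1}{\left(-68 + 101\right) 100 + u{\left(154 \right)}} = \frac{1}{\left(-68 + 101\right) 100 + \frac{21}{299} \cdot 154} = \frac{1}{33 \cdot 100 + \frac{3234}{299}} = \frac{1}{3300 + \frac{3234}{299}} = \frac{1}{\frac{989934}{299}} = \frac{299}{989934}$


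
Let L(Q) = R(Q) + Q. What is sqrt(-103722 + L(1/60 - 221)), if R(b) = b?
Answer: I*sqrt(93747570)/30 ≈ 322.74*I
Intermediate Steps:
L(Q) = 2*Q (L(Q) = Q + Q = 2*Q)
sqrt(-103722 + L(1/60 - 221)) = sqrt(-103722 + 2*(1/60 - 221)) = sqrt(-103722 + 2*(-13259/60)) = sqrt(-103722 - 13259/30) = sqrt(-3124919/30) = I*sqrt(93747570)/30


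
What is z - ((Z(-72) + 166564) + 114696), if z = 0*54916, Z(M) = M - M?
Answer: -281260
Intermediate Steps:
Z(M) = 0
z = 0
z - ((Z(-72) + 166564) + 114696) = 0 - ((0 + 166564) + 114696) = 0 - (166564 + 114696) = 0 - 1*281260 = 0 - 281260 = -281260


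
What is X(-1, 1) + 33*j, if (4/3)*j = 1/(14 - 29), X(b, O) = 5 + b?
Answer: 47/20 ≈ 2.3500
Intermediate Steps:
j = -1/20 (j = 3/(4*(14 - 29)) = (3/4)/(-15) = (3/4)*(-1/15) = -1/20 ≈ -0.050000)
X(-1, 1) + 33*j = (5 - 1) + 33*(-1/20) = 4 - 33/20 = 47/20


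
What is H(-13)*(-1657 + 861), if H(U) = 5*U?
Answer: 51740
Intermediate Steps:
H(-13)*(-1657 + 861) = (5*(-13))*(-1657 + 861) = -65*(-796) = 51740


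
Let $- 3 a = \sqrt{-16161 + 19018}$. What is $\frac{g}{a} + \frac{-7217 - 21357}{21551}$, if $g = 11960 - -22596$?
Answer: $- \frac{28574}{21551} - \frac{103668 \sqrt{2857}}{2857} \approx -1940.8$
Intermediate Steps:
$g = 34556$ ($g = 11960 + 22596 = 34556$)
$a = - \frac{\sqrt{2857}}{3}$ ($a = - \frac{\sqrt{-16161 + 19018}}{3} = - \frac{\sqrt{2857}}{3} \approx -17.817$)
$\frac{g}{a} + \frac{-7217 - 21357}{21551} = \frac{34556}{\left(- \frac{1}{3}\right) \sqrt{2857}} + \frac{-7217 - 21357}{21551} = 34556 \left(- \frac{3 \sqrt{2857}}{2857}\right) + \left(-7217 - 21357\right) \frac{1}{21551} = - \frac{103668 \sqrt{2857}}{2857} - \frac{28574}{21551} = - \frac{28574}{21551} - \frac{103668 \sqrt{2857}}{2857}$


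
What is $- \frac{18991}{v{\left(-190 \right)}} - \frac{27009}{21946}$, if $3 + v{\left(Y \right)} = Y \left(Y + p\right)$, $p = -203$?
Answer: $- \frac{2433457489}{1638641982} \approx -1.485$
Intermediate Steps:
$v{\left(Y \right)} = -3 + Y \left(-203 + Y\right)$ ($v{\left(Y \right)} = -3 + Y \left(Y - 203\right) = -3 + Y \left(-203 + Y\right)$)
$- \frac{18991}{v{\left(-190 \right)}} - \frac{27009}{21946} = - \frac{18991}{-3 + \left(-190\right)^{2} - -38570} - \frac{27009}{21946} = - \frac{18991}{-3 + 36100 + 38570} - \frac{27009}{21946} = - \frac{18991}{74667} - \frac{27009}{21946} = - \frac{2433457489}{1638641982}$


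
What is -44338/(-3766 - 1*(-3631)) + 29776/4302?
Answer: 10820102/32265 ≈ 335.35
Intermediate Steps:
-44338/(-3766 - 1*(-3631)) + 29776/4302 = -44338/(-3766 + 3631) + 29776*(1/4302) = -44338/(-135) + 14888/2151 = -44338*(-1/135) + 14888/2151 = 44338/135 + 14888/2151 = 10820102/32265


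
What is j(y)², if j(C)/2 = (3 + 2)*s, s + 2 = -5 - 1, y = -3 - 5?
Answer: 6400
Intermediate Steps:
y = -8
s = -8 (s = -2 + (-5 - 1) = -2 - 6 = -8)
j(C) = -80 (j(C) = 2*((3 + 2)*(-8)) = 2*(5*(-8)) = 2*(-40) = -80)
j(y)² = (-80)² = 6400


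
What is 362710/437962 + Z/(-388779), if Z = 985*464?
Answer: -29576060695/85135214199 ≈ -0.34740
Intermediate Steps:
Z = 457040
362710/437962 + Z/(-388779) = 362710/437962 + 457040/(-388779) = 362710*(1/437962) + 457040*(-1/388779) = 181355/218981 - 457040/388779 = -29576060695/85135214199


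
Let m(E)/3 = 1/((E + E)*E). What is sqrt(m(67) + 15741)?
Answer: 13*sqrt(1672458)/134 ≈ 125.46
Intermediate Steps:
m(E) = 3/(2*E**2) (m(E) = 3*(1/((E + E)*E)) = 3*(1/(((2*E))*E)) = 3*((1/(2*E))/E) = 3*(1/(2*E**2)) = 3/(2*E**2))
sqrt(m(67) + 15741) = sqrt((3/2)/67**2 + 15741) = sqrt((3/2)*(1/4489) + 15741) = sqrt(3/8978 + 15741) = sqrt(141322701/8978) = 13*sqrt(1672458)/134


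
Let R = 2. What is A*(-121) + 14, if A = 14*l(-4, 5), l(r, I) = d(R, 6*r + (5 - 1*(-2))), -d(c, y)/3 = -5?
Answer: -25396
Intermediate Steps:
d(c, y) = 15 (d(c, y) = -3*(-5) = 15)
l(r, I) = 15
A = 210 (A = 14*15 = 210)
A*(-121) + 14 = 210*(-121) + 14 = -25410 + 14 = -25396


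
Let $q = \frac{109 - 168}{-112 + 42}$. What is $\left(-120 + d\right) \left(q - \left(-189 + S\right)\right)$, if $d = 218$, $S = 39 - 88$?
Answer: $\frac{117033}{5} \approx 23407.0$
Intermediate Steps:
$S = -49$ ($S = 39 - 88 = -49$)
$q = \frac{59}{70}$ ($q = - \frac{59}{-70} = \left(-59\right) \left(- \frac{1}{70}\right) = \frac{59}{70} \approx 0.84286$)
$\left(-120 + d\right) \left(q - \left(-189 + S\right)\right) = \left(-120 + 218\right) \left(\frac{59}{70} + \left(189 - -49\right)\right) = 98 \left(\frac{59}{70} + \left(189 + 49\right)\right) = 98 \left(\frac{59}{70} + 238\right) = 98 \cdot \frac{16719}{70} = \frac{117033}{5}$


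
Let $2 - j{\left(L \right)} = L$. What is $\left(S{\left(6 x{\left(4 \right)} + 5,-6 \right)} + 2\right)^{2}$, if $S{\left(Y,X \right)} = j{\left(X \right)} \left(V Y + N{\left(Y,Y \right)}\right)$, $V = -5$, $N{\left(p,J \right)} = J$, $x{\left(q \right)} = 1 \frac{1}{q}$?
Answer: $42436$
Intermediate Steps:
$x{\left(q \right)} = \frac{1}{q}$
$j{\left(L \right)} = 2 - L$
$S{\left(Y,X \right)} = - 4 Y \left(2 - X\right)$ ($S{\left(Y,X \right)} = \left(2 - X\right) \left(- 5 Y + Y\right) = \left(2 - X\right) \left(- 4 Y\right) = - 4 Y \left(2 - X\right)$)
$\left(S{\left(6 x{\left(4 \right)} + 5,-6 \right)} + 2\right)^{2} = \left(4 \left(\frac{6}{4} + 5\right) \left(-2 - 6\right) + 2\right)^{2} = \left(4 \left(6 \cdot \frac{1}{4} + 5\right) \left(-8\right) + 2\right)^{2} = \left(4 \left(\frac{3}{2} + 5\right) \left(-8\right) + 2\right)^{2} = \left(4 \cdot \frac{13}{2} \left(-8\right) + 2\right)^{2} = \left(-208 + 2\right)^{2} = \left(-206\right)^{2} = 42436$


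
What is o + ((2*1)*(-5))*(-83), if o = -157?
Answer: 673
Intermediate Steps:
o + ((2*1)*(-5))*(-83) = -157 + ((2*1)*(-5))*(-83) = -157 + (2*(-5))*(-83) = -157 - 10*(-83) = -157 + 830 = 673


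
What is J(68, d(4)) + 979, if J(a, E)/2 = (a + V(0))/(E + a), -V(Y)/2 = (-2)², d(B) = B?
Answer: 2942/3 ≈ 980.67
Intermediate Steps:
V(Y) = -8 (V(Y) = -2*(-2)² = -2*4 = -8)
J(a, E) = 2*(-8 + a)/(E + a) (J(a, E) = 2*((a - 8)/(E + a)) = 2*((-8 + a)/(E + a)) = 2*(-8 + a)/(E + a))
J(68, d(4)) + 979 = 2*(-8 + 68)/(4 + 68) + 979 = 2*60/72 + 979 = 2*(1/72)*60 + 979 = 5/3 + 979 = 2942/3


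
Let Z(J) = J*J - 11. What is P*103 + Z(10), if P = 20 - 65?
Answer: -4546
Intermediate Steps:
P = -45
Z(J) = -11 + J² (Z(J) = J² - 11 = -11 + J²)
P*103 + Z(10) = -45*103 + (-11 + 10²) = -4635 + (-11 + 100) = -4635 + 89 = -4546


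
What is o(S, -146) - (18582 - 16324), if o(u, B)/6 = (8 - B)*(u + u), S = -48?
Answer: -90962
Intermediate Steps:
o(u, B) = 12*u*(8 - B) (o(u, B) = 6*((8 - B)*(u + u)) = 6*((8 - B)*(2*u)) = 6*(2*u*(8 - B)) = 12*u*(8 - B))
o(S, -146) - (18582 - 16324) = 12*(-48)*(8 - 1*(-146)) - (18582 - 16324) = 12*(-48)*(8 + 146) - 1*2258 = 12*(-48)*154 - 2258 = -88704 - 2258 = -90962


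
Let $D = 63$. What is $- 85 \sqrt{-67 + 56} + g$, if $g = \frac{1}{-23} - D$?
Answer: $- \frac{1450}{23} - 85 i \sqrt{11} \approx -63.043 - 281.91 i$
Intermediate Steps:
$g = - \frac{1450}{23}$ ($g = \frac{1}{-23} - 63 = - \frac{1}{23} - 63 = - \frac{1450}{23} \approx -63.043$)
$- 85 \sqrt{-67 + 56} + g = - 85 \sqrt{-67 + 56} - \frac{1450}{23} = - 85 \sqrt{-11} - \frac{1450}{23} = - 85 i \sqrt{11} - \frac{1450}{23} = - \frac{1450}{23} - 85 i \sqrt{11}$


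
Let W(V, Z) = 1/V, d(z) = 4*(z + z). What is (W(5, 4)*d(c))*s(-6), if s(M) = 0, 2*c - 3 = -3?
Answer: 0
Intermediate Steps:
c = 0 (c = 3/2 + (½)*(-3) = 3/2 - 3/2 = 0)
d(z) = 8*z (d(z) = 4*(2*z) = 8*z)
(W(5, 4)*d(c))*s(-6) = ((8*0)/5)*0 = ((⅕)*0)*0 = 0*0 = 0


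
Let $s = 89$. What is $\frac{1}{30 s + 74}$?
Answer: $\frac{1}{2744} \approx 0.00036443$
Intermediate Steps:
$\frac{1}{30 s + 74} = \frac{1}{30 \cdot 89 + 74} = \frac{1}{2670 + 74} = \frac{1}{2744}$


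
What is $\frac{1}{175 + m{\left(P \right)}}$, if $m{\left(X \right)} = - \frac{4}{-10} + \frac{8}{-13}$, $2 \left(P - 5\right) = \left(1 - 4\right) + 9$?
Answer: $\frac{65}{11361} \approx 0.0057213$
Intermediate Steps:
$P = 8$ ($P = 5 + \frac{\left(1 - 4\right) + 9}{2} = 5 + \frac{-3 + 9}{2} = 5 + \frac{1}{2} \cdot 6 = 5 + 3 = 8$)
$m{\left(X \right)} = - \frac{14}{65}$ ($m{\left(X \right)} = \left(-4\right) \left(- \frac{1}{10}\right) + 8 \left(- \frac{1}{13}\right) = \frac{2}{5} - \frac{8}{13} = - \frac{14}{65}$)
$\frac{1}{175 + m{\left(P \right)}} = \frac{1}{175 - \frac{14}{65}} = \frac{1}{\frac{11361}{65}} = \frac{65}{11361}$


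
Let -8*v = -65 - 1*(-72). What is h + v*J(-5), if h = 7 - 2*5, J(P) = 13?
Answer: -115/8 ≈ -14.375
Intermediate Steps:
h = -3 (h = 7 - 10 = -3)
v = -7/8 (v = -(-65 - 1*(-72))/8 = -(-65 + 72)/8 = -1/8*7 = -7/8 ≈ -0.87500)
h + v*J(-5) = -3 - 7/8*13 = -3 - 91/8 = -115/8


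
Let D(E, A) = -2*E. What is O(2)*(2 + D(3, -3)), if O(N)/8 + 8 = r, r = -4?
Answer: 384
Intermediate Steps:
O(N) = -96 (O(N) = -64 + 8*(-4) = -64 - 32 = -96)
O(2)*(2 + D(3, -3)) = -96*(2 - 2*3) = -96*(2 - 6) = -96*(-4) = 384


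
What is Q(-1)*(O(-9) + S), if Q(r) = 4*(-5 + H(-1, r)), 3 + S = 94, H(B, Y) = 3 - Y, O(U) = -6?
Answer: -340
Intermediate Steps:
S = 91 (S = -3 + 94 = 91)
Q(r) = -8 - 4*r (Q(r) = 4*(-5 + (3 - r)) = 4*(-2 - r) = -8 - 4*r)
Q(-1)*(O(-9) + S) = (-8 - 4*(-1))*(-6 + 91) = (-8 + 4)*85 = -4*85 = -340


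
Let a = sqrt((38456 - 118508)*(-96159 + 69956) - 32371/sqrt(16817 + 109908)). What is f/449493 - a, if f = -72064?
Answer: -72064/449493 - 5069**(3/4)*sqrt(-161855 + 52440063900*sqrt(5069))/25345 ≈ -45800.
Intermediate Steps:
a = sqrt(2097602556 - 32371*sqrt(5069)/25345) (a = sqrt(-80052*(-26203) - 32371*sqrt(5069)/25345) = sqrt(2097602556 - 32371*sqrt(5069)/25345) ≈ 45800.)
f/449493 - a = -72064/449493 - 5069**(3/4)*sqrt(-161855 + 52440063900*sqrt(5069))/25345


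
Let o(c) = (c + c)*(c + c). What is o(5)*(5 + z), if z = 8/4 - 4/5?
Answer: 620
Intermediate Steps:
z = 6/5 (z = 8*(¼) - 4*⅕ = 2 - ⅘ = 6/5 ≈ 1.2000)
o(c) = 4*c² (o(c) = (2*c)*(2*c) = 4*c²)
o(5)*(5 + z) = (4*5²)*(5 + 6/5) = (4*25)*(31/5) = 100*(31/5) = 620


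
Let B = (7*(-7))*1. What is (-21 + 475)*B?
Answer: -22246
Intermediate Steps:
B = -49 (B = -49*1 = -49)
(-21 + 475)*B = (-21 + 475)*(-49) = 454*(-49) = -22246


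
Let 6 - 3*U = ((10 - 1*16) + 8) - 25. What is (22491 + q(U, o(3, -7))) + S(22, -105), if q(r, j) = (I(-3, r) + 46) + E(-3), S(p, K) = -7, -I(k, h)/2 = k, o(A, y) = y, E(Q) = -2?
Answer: 22534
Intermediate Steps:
U = 29/3 (U = 2 - (((10 - 1*16) + 8) - 25)/3 = 2 - (((10 - 16) + 8) - 25)/3 = 2 - ((-6 + 8) - 25)/3 = 2 - (2 - 25)/3 = 2 - ⅓*(-23) = 2 + 23/3 = 29/3 ≈ 9.6667)
I(k, h) = -2*k
q(r, j) = 50 (q(r, j) = (-2*(-3) + 46) - 2 = (6 + 46) - 2 = 52 - 2 = 50)
(22491 + q(U, o(3, -7))) + S(22, -105) = (22491 + 50) - 7 = 22541 - 7 = 22534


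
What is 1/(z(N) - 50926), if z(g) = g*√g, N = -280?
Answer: I/(2*(-25463*I + 280*√70)) ≈ -1.9472e-5 + 1.7914e-6*I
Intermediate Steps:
z(g) = g^(3/2)
1/(z(N) - 50926) = 1/((-280)^(3/2) - 50926) = 1/(-560*I*√70 - 50926) = 1/(-50926 - 560*I*√70)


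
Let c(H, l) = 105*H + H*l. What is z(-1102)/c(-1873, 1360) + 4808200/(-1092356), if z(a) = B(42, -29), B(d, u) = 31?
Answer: -3298367553009/749341196105 ≈ -4.4017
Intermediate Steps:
z(a) = 31
z(-1102)/c(-1873, 1360) + 4808200/(-1092356) = 31/((-1873*(105 + 1360))) + 4808200/(-1092356) = 31/((-1873*1465)) + 4808200*(-1/1092356) = 31/(-2743945) - 1202050/273089 = 31*(-1/2743945) - 1202050/273089 = -31/2743945 - 1202050/273089 = -3298367553009/749341196105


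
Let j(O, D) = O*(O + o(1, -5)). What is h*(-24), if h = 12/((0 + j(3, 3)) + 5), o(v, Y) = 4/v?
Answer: -144/13 ≈ -11.077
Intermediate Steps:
j(O, D) = O*(4 + O) (j(O, D) = O*(O + 4/1) = O*(O + 4*1) = O*(O + 4) = O*(4 + O))
h = 6/13 (h = 12/((0 + 3*(4 + 3)) + 5) = 12/((0 + 3*7) + 5) = 12/((0 + 21) + 5) = 12/(21 + 5) = 12/26 = 12*(1/26) = 6/13 ≈ 0.46154)
h*(-24) = (6/13)*(-24) = -144/13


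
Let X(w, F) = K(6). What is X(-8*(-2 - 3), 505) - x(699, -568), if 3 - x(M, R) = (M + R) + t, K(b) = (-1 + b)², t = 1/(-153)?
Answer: 23408/153 ≈ 152.99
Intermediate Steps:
t = -1/153 ≈ -0.0065359
x(M, R) = 460/153 - M - R (x(M, R) = 3 - ((M + R) - 1/153) = 3 - (-1/153 + M + R) = 3 + (1/153 - M - R) = 460/153 - M - R)
X(w, F) = 25 (X(w, F) = (-1 + 6)² = 5² = 25)
X(-8*(-2 - 3), 505) - x(699, -568) = 25 - (460/153 - 1*699 - 1*(-568)) = 25 - (460/153 - 699 + 568) = 25 - 1*(-19583/153) = 25 + 19583/153 = 23408/153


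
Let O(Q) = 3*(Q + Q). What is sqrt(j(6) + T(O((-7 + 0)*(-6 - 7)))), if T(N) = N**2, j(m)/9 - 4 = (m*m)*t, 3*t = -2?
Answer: 12*sqrt(2069) ≈ 545.83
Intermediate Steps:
t = -2/3 (t = (1/3)*(-2) = -2/3 ≈ -0.66667)
O(Q) = 6*Q (O(Q) = 3*(2*Q) = 6*Q)
j(m) = 36 - 6*m**2 (j(m) = 36 + 9*((m*m)*(-2/3)) = 36 + 9*(m**2*(-2/3)) = 36 + 9*(-2*m**2/3) = 36 - 6*m**2)
sqrt(j(6) + T(O((-7 + 0)*(-6 - 7)))) = sqrt((36 - 6*6**2) + (6*((-7 + 0)*(-6 - 7)))**2) = sqrt((36 - 6*36) + (6*(-7*(-13)))**2) = sqrt((36 - 216) + (6*91)**2) = sqrt(-180 + 546**2) = sqrt(-180 + 298116) = sqrt(297936) = 12*sqrt(2069)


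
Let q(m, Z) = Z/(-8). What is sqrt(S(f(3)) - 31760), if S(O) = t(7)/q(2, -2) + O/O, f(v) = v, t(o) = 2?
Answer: I*sqrt(31751) ≈ 178.19*I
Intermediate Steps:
q(m, Z) = -Z/8 (q(m, Z) = Z*(-1/8) = -Z/8)
S(O) = 9 (S(O) = 2/((-1/8*(-2))) + O/O = 2/(1/4) + 1 = 2*4 + 1 = 8 + 1 = 9)
sqrt(S(f(3)) - 31760) = sqrt(9 - 31760) = sqrt(-31751) = I*sqrt(31751)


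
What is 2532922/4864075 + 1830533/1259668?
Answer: 12094490591871/6127119627100 ≈ 1.9739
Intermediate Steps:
2532922/4864075 + 1830533/1259668 = 12094490591871/6127119627100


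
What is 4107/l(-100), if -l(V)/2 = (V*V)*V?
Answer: 4107/2000000 ≈ 0.0020535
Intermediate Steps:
l(V) = -2*V**3 (l(V) = -2*V*V*V = -2*V**2*V = -2*V**3)
4107/l(-100) = 4107/((-2*(-100)**3)) = 4107/((-2*(-1000000))) = 4107/2000000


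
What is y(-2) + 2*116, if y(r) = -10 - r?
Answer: 224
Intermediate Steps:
y(-2) + 2*116 = (-10 - 1*(-2)) + 2*116 = (-10 + 2) + 232 = -8 + 232 = 224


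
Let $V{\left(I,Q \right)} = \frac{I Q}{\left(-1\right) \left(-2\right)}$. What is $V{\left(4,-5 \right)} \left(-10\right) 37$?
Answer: $3700$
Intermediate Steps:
$V{\left(I,Q \right)} = \frac{I Q}{2}$
$V{\left(4,-5 \right)} \left(-10\right) 37 = \frac{1}{2} \cdot 4 \left(-5\right) \left(-10\right) 37 = \left(-10\right) \left(-10\right) 37 = 100 \cdot 37 = 3700$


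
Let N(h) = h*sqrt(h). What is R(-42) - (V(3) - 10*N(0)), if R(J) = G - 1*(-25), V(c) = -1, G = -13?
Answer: 13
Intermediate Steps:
N(h) = h**(3/2)
R(J) = 12 (R(J) = -13 - 1*(-25) = -13 + 25 = 12)
R(-42) - (V(3) - 10*N(0)) = 12 - (-1 - 10*0**(3/2)) = 12 - (-1 - 10*0) = 12 - (-1 + 0) = 12 - 1*(-1) = 12 + 1 = 13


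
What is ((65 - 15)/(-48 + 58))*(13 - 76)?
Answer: -315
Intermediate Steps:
((65 - 15)/(-48 + 58))*(13 - 76) = (50/10)*(-63) = (50*(⅒))*(-63) = 5*(-63) = -315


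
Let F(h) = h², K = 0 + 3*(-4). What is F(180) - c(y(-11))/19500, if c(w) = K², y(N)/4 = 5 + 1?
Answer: 52649988/1625 ≈ 32400.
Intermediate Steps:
y(N) = 24 (y(N) = 4*(5 + 1) = 4*6 = 24)
K = -12 (K = 0 - 12 = -12)
c(w) = 144 (c(w) = (-12)² = 144)
F(180) - c(y(-11))/19500 = 180² - 144/19500 = 32400 - 144/19500 = 32400 - 1*12/1625 = 32400 - 12/1625 = 52649988/1625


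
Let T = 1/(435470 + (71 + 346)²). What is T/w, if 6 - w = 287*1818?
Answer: -1/317939151840 ≈ -3.1453e-12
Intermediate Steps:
T = 1/609359 (T = 1/(435470 + 417²) = 1/(435470 + 173889) = 1/609359 ≈ 1.6411e-6)
w = -521760 (w = 6 - 287*1818 = 6 - 1*521766 = 6 - 521766 = -521760)
T/w = (1/609359)/(-521760) = (1/609359)*(-1/521760) = -1/317939151840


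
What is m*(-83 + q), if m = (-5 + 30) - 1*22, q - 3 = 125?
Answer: 135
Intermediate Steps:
q = 128 (q = 3 + 125 = 128)
m = 3 (m = 25 - 22 = 3)
m*(-83 + q) = 3*(-83 + 128) = 3*45 = 135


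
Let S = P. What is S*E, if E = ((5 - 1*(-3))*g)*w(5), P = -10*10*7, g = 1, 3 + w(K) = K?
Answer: -11200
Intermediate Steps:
w(K) = -3 + K
P = -700 (P = -100*7 = -700)
E = 16 (E = ((5 - 1*(-3))*1)*(-3 + 5) = ((5 + 3)*1)*2 = (8*1)*2 = 8*2 = 16)
S = -700
S*E = -700*16 = -11200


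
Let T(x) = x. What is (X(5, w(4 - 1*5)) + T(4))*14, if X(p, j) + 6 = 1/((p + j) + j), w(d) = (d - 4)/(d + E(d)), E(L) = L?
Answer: -133/5 ≈ -26.600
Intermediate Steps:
w(d) = (-4 + d)/(2*d) (w(d) = (d - 4)/(d + d) = (-4 + d)/((2*d)) = (-4 + d)*(1/(2*d)) = (-4 + d)/(2*d))
X(p, j) = -6 + 1/(p + 2*j) (X(p, j) = -6 + 1/((p + j) + j) = -6 + 1/((j + p) + j) = -6 + 1/(p + 2*j))
(X(5, w(4 - 1*5)) + T(4))*14 = ((1 - 6*(-4 + (4 - 1*5))/(4 - 1*5) - 6*5)/(5 + 2*((-4 + (4 - 1*5))/(2*(4 - 1*5)))) + 4)*14 = ((1 - 6*(-4 + (4 - 5))/(4 - 5) - 30)/(5 + 2*((-4 + (4 - 5))/(2*(4 - 5)))) + 4)*14 = ((1 - 6*(-4 - 1)/(-1) - 30)/(5 + 2*((½)*(-4 - 1)/(-1))) + 4)*14 = ((1 - 6*(-1)*(-5) - 30)/(5 + 2*((½)*(-1)*(-5))) + 4)*14 = ((1 - 12*5/2 - 30)/(5 + 2*(5/2)) + 4)*14 = ((1 - 30 - 30)/(5 + 5) + 4)*14 = (-59/10 + 4)*14 = -19/10*14 = -133/5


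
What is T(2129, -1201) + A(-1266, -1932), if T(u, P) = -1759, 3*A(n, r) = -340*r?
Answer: 217201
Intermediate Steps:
A(n, r) = -340*r/3 (A(n, r) = (-340*r)/3 = -340*r/3)
T(2129, -1201) + A(-1266, -1932) = -1759 - 340/3*(-1932) = -1759 + 218960 = 217201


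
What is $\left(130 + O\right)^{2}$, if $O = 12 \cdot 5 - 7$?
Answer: $33489$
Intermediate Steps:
$O = 53$ ($O = 60 - 7 = 53$)
$\left(130 + O\right)^{2} = \left(130 + 53\right)^{2} = 183^{2} = 33489$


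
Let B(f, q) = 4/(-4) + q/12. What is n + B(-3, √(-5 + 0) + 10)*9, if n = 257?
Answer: 511/2 + 3*I*√5/4 ≈ 255.5 + 1.6771*I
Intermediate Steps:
B(f, q) = -1 + q/12 (B(f, q) = 4*(-¼) + q*(1/12) = -1 + q/12)
n + B(-3, √(-5 + 0) + 10)*9 = 257 + (-1 + (√(-5 + 0) + 10)/12)*9 = 257 + (-1 + (√(-5) + 10)/12)*9 = 257 + (-1 + (I*√5 + 10)/12)*9 = 257 + (-1 + (10 + I*√5)/12)*9 = 257 + (-1 + (⅚ + I*√5/12))*9 = 257 + (-⅙ + I*√5/12)*9 = 257 + (-3/2 + 3*I*√5/4) = 511/2 + 3*I*√5/4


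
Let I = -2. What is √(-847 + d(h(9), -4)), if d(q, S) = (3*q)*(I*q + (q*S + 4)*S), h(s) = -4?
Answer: √17 ≈ 4.1231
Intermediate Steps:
d(q, S) = 3*q*(-2*q + S*(4 + S*q)) (d(q, S) = (3*q)*(-2*q + (q*S + 4)*S) = (3*q)*(-2*q + (S*q + 4)*S) = (3*q)*(-2*q + (4 + S*q)*S) = (3*q)*(-2*q + S*(4 + S*q)) = 3*q*(-2*q + S*(4 + S*q)))
√(-847 + d(h(9), -4)) = √(-847 + 3*(-4)*(-2*(-4) + 4*(-4) - 4*(-4)²)) = √(-847 + 3*(-4)*(8 - 16 - 4*16)) = √(-847 + 3*(-4)*(8 - 16 - 64)) = √(-847 + 3*(-4)*(-72)) = √(-847 + 864) = √17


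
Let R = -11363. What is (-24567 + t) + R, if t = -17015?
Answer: -52945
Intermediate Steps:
(-24567 + t) + R = (-24567 - 17015) - 11363 = -41582 - 11363 = -52945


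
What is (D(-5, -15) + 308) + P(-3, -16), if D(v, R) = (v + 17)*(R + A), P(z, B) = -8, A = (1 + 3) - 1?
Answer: 156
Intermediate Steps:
A = 3 (A = 4 - 1 = 3)
D(v, R) = (3 + R)*(17 + v) (D(v, R) = (v + 17)*(R + 3) = (17 + v)*(3 + R) = (3 + R)*(17 + v))
(D(-5, -15) + 308) + P(-3, -16) = ((51 + 3*(-5) + 17*(-15) - 15*(-5)) + 308) - 8 = ((51 - 15 - 255 + 75) + 308) - 8 = (-144 + 308) - 8 = 164 - 8 = 156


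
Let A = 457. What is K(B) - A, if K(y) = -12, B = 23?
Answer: -469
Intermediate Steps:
K(B) - A = -12 - 1*457 = -12 - 457 = -469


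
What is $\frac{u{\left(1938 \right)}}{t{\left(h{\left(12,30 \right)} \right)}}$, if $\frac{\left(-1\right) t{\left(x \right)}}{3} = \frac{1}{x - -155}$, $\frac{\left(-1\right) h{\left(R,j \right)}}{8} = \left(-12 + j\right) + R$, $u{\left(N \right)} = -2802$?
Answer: $-79390$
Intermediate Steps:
$h{\left(R,j \right)} = 96 - 8 R - 8 j$ ($h{\left(R,j \right)} = - 8 \left(\left(-12 + j\right) + R\right) = - 8 \left(-12 + R + j\right) = 96 - 8 R - 8 j$)
$t{\left(x \right)} = - \frac{3}{155 + x}$ ($t{\left(x \right)} = - \frac{3}{x - -155} = - \frac{3}{x + 155} = - \frac{3}{155 + x}$)
$\frac{u{\left(1938 \right)}}{t{\left(h{\left(12,30 \right)} \right)}} = - \frac{2802}{\left(-3\right) \frac{1}{155 - 240}} = - \frac{2802}{\left(-3\right) \frac{1}{-85}} = - \frac{2802}{\left(-3\right) \left(- \frac{1}{85}\right)} = - \frac{2802}{\frac{3}{85}} = \left(-2802\right) \frac{85}{3} = -79390$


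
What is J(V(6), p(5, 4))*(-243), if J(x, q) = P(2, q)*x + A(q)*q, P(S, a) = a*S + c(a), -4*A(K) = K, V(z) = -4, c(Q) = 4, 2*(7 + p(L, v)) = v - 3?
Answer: -98901/16 ≈ -6181.3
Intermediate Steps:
p(L, v) = -17/2 + v/2 (p(L, v) = -7 + (v - 3)/2 = -7 + (-3 + v)/2 = -7 + (-3/2 + v/2) = -17/2 + v/2)
A(K) = -K/4
P(S, a) = 4 + S*a (P(S, a) = a*S + 4 = S*a + 4 = 4 + S*a)
J(x, q) = -q²/4 + x*(4 + 2*q) (J(x, q) = (4 + 2*q)*x + (-q/4)*q = x*(4 + 2*q) - q²/4 = -q²/4 + x*(4 + 2*q))
J(V(6), p(5, 4))*(-243) = (-(-17/2 + (½)*4)²/4 + 2*(-4)*(2 + (-17/2 + (½)*4)))*(-243) = (-(-17/2 + 2)²/4 + 2*(-4)*(2 + (-17/2 + 2)))*(-243) = (-(-13/2)²/4 + 2*(-4)*(2 - 13/2))*(-243) = (-¼*169/4 + 2*(-4)*(-9/2))*(-243) = (-169/16 + 36)*(-243) = (407/16)*(-243) = -98901/16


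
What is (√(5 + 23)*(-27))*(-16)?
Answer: 864*√7 ≈ 2285.9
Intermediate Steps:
(√(5 + 23)*(-27))*(-16) = (√28*(-27))*(-16) = ((2*√7)*(-27))*(-16) = -54*√7*(-16) = 864*√7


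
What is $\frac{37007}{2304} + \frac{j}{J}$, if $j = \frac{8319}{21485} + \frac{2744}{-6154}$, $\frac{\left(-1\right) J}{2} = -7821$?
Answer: $\frac{708671805436313}{44120847978240} \approx 16.062$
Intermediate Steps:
$J = 15642$ ($J = \left(-2\right) \left(-7821\right) = 15642$)
$j = - \frac{3879857}{66109345}$ ($j = 8319 \cdot \frac{1}{21485} + 2744 \left(- \frac{1}{6154}\right) = \frac{8319}{21485} - \frac{1372}{3077} = - \frac{3879857}{66109345} \approx -0.058688$)
$\frac{37007}{2304} + \frac{j}{J} = \frac{37007}{2304} - \frac{3879857}{66109345 \cdot 15642} = 37007 \cdot \frac{1}{2304} - \frac{3879857}{1034082374490} = \frac{37007}{2304} - \frac{3879857}{1034082374490} = \frac{708671805436313}{44120847978240}$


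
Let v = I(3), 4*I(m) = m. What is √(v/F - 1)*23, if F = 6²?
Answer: 23*I*√141/12 ≈ 22.759*I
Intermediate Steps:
I(m) = m/4
v = ¾ (v = (¼)*3 = ¾ ≈ 0.75000)
F = 36
√(v/F - 1)*23 = √((¾)/36 - 1)*23 = √((¾)*(1/36) - 1)*23 = √(1/48 - 1)*23 = √(-47/48)*23 = (I*√141/12)*23 = 23*I*√141/12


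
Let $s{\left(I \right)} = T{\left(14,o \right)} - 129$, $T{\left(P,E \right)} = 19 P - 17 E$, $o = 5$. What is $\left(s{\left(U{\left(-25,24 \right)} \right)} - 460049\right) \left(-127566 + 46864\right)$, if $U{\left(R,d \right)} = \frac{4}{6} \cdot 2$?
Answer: $37122677894$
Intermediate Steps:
$T{\left(P,E \right)} = - 17 E + 19 P$
$U{\left(R,d \right)} = \frac{4}{3}$ ($U{\left(R,d \right)} = 4 \cdot \frac{1}{6} \cdot 2 = \frac{2}{3} \cdot 2 = \frac{4}{3}$)
$s{\left(I \right)} = 52$ ($s{\left(I \right)} = \left(\left(-17\right) 5 + 19 \cdot 14\right) - 129 = \left(-85 + 266\right) - 129 = 181 - 129 = 52$)
$\left(s{\left(U{\left(-25,24 \right)} \right)} - 460049\right) \left(-127566 + 46864\right) = \left(52 - 460049\right) \left(-127566 + 46864\right) = \left(-459997\right) \left(-80702\right) = 37122677894$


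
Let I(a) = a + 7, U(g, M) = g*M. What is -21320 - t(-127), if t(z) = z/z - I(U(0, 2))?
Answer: -21314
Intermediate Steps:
U(g, M) = M*g
I(a) = 7 + a
t(z) = -6 (t(z) = z/z - (7 + 2*0) = 1 - (7 + 0) = 1 - 1*7 = 1 - 7 = -6)
-21320 - t(-127) = -21320 - 1*(-6) = -21320 + 6 = -21314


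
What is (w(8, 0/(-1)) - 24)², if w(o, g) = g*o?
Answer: 576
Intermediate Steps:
(w(8, 0/(-1)) - 24)² = ((0/(-1))*8 - 24)² = ((0*(-1))*8 - 24)² = (0*8 - 24)² = (0 - 24)² = (-24)² = 576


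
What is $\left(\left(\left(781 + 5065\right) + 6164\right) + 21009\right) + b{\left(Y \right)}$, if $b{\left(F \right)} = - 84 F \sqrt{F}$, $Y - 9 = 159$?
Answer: $33019 - 28224 \sqrt{42} \approx -1.4989 \cdot 10^{5}$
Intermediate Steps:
$Y = 168$ ($Y = 9 + 159 = 168$)
$b{\left(F \right)} = - 84 F^{\frac{3}{2}}$
$\left(\left(\left(781 + 5065\right) + 6164\right) + 21009\right) + b{\left(Y \right)} = \left(\left(\left(781 + 5065\right) + 6164\right) + 21009\right) - 84 \cdot 168^{\frac{3}{2}} = \left(\left(5846 + 6164\right) + 21009\right) - 84 \cdot 336 \sqrt{42} = \left(12010 + 21009\right) - 28224 \sqrt{42} = 33019 - 28224 \sqrt{42}$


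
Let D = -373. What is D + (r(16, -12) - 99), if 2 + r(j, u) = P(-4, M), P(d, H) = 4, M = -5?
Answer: -470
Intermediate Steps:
r(j, u) = 2 (r(j, u) = -2 + 4 = 2)
D + (r(16, -12) - 99) = -373 + (2 - 99) = -373 - 97 = -470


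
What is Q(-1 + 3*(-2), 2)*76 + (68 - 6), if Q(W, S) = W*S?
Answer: -1002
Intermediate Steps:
Q(W, S) = S*W
Q(-1 + 3*(-2), 2)*76 + (68 - 6) = (2*(-1 + 3*(-2)))*76 + (68 - 6) = (2*(-1 - 6))*76 + 62 = (2*(-7))*76 + 62 = -14*76 + 62 = -1064 + 62 = -1002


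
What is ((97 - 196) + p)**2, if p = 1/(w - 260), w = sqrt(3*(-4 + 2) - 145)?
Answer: 2*(2548359*sqrt(151) + 330559565*I)/(520*sqrt(151) + 67449*I) ≈ 9801.8 + 0.035913*I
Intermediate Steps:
w = I*sqrt(151) (w = sqrt(3*(-2) - 145) = sqrt(-6 - 145) = sqrt(-151) = I*sqrt(151) ≈ 12.288*I)
p = 1/(-260 + I*sqrt(151)) (p = 1/(I*sqrt(151) - 260) = 1/(-260 + I*sqrt(151)) ≈ -0.0038376 - 0.00018137*I)
((97 - 196) + p)**2 = ((97 - 196) + (-260/67751 - I*sqrt(151)/67751))**2 = (-99 + (-260/67751 - I*sqrt(151)/67751))**2 = (-6707609/67751 - I*sqrt(151)/67751)**2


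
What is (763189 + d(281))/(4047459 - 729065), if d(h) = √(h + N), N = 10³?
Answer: 763189/3318394 + √1281/3318394 ≈ 0.23000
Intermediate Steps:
N = 1000
d(h) = √(1000 + h) (d(h) = √(h + 1000) = √(1000 + h))
(763189 + d(281))/(4047459 - 729065) = (763189 + √(1000 + 281))/(4047459 - 729065) = (763189 + √1281)/3318394 = (763189 + √1281)*(1/3318394) = 763189/3318394 + √1281/3318394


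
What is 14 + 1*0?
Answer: 14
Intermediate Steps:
14 + 1*0 = 14 + 0 = 14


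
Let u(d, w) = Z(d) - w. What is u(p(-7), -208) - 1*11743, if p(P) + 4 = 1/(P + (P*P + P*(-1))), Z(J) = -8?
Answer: -11543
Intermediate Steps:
p(P) = -4 + P⁻² (p(P) = -4 + 1/(P + (P*P + P*(-1))) = -4 + 1/(P + (P² - P)) = -4 + 1/(P²) = -4 + P⁻²)
u(d, w) = -8 - w
u(p(-7), -208) - 1*11743 = (-8 - 1*(-208)) - 1*11743 = (-8 + 208) - 11743 = 200 - 11743 = -11543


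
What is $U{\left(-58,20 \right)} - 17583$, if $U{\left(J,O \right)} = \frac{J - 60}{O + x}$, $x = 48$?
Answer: $- \frac{597881}{34} \approx -17585.0$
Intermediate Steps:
$U{\left(J,O \right)} = \frac{-60 + J}{48 + O}$ ($U{\left(J,O \right)} = \frac{J - 60}{O + 48} = \frac{-60 + J}{48 + O}$)
$U{\left(-58,20 \right)} - 17583 = \frac{-60 - 58}{48 + 20} - 17583 = \frac{1}{68} \left(-118\right) - 17583 = - \frac{59}{34} - 17583 = - \frac{597881}{34}$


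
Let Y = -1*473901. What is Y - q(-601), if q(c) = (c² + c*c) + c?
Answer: -1195702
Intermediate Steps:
Y = -473901
q(c) = c + 2*c² (q(c) = (c² + c²) + c = 2*c² + c = c + 2*c²)
Y - q(-601) = -473901 - (-601)*(1 + 2*(-601)) = -473901 - (-601)*(1 - 1202) = -473901 - (-601)*(-1201) = -473901 - 1*721801 = -473901 - 721801 = -1195702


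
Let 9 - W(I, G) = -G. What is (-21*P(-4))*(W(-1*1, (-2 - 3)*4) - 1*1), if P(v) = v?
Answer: -1008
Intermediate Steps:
W(I, G) = 9 + G (W(I, G) = 9 - (-1)*G = 9 + G)
(-21*P(-4))*(W(-1*1, (-2 - 3)*4) - 1*1) = (-21*(-4))*((9 + (-2 - 3)*4) - 1*1) = 84*((9 - 5*4) - 1) = 84*((9 - 20) - 1) = 84*(-11 - 1) = 84*(-12) = -1008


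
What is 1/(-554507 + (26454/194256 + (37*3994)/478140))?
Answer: -1290021720/715325499510391 ≈ -1.8034e-6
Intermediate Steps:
1/(-554507 + (26454/194256 + (37*3994)/478140)) = 1/(-554507 + (26454*(1/194256) + 147778*(1/478140))) = 1/(-554507 + (4409/32376 + 73889/239070)) = 1/(-554507 + 574381649/1290021720) = 1/(-715325499510391/1290021720) = -1290021720/715325499510391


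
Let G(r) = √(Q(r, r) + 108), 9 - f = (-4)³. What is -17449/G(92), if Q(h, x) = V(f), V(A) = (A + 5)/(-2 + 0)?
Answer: -17449*√69/69 ≈ -2100.6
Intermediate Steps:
f = 73 (f = 9 - 1*(-4)³ = 9 - 1*(-64) = 9 + 64 = 73)
V(A) = -5/2 - A/2 (V(A) = (5 + A)/(-2) = (5 + A)*(-½) = -5/2 - A/2)
Q(h, x) = -39 (Q(h, x) = -5/2 - ½*73 = -5/2 - 73/2 = -39)
G(r) = √69 (G(r) = √(-39 + 108) = √69)
-17449/G(92) = -17449*√69/69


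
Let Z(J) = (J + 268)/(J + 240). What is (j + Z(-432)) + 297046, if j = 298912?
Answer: 28606025/48 ≈ 5.9596e+5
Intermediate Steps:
Z(J) = (268 + J)/(240 + J)
(j + Z(-432)) + 297046 = (298912 + (268 - 432)/(240 - 432)) + 297046 = (298912 - 164/(-192)) + 297046 = (298912 - 1/192*(-164)) + 297046 = (298912 + 41/48) + 297046 = 14347817/48 + 297046 = 28606025/48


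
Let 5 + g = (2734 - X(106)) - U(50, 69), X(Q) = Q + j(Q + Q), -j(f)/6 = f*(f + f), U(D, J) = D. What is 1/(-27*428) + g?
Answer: 6262207955/11556 ≈ 5.4190e+5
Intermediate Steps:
j(f) = -12*f² (j(f) = -6*f*(f + f) = -6*f*2*f = -12*f²)
X(Q) = Q - 48*Q² (X(Q) = Q - 12*(Q + Q)² = Q - 12*4*Q² = Q - 48*Q²)
g = 541901 (g = -5 + ((2734 - 106*(1 - 48*106)) - 1*50) = -5 + ((2734 - 106*(1 - 5088)) - 50) = -5 + ((2734 - 106*(-5087)) - 50) = -5 + ((2734 - 1*(-539222)) - 50) = -5 + ((2734 + 539222) - 50) = -5 + (541956 - 50) = -5 + 541906 = 541901)
1/(-27*428) + g = 1/(-27*428) + 541901 = 1/(-11556) + 541901 = -1/11556 + 541901 = 6262207955/11556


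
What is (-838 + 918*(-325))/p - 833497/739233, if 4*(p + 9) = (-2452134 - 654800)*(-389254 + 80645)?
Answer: -399590487567990953/354398573605605705 ≈ -1.1275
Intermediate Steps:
p = 479413897385/2 (p = -9 + ((-2452134 - 654800)*(-389254 + 80645))/4 = -9 + (-3106934*(-308609))/4 = -9 + (¼)*958827794806 = -9 + 479413897403/2 = 479413897385/2 ≈ 2.3971e+11)
(-838 + 918*(-325))/p - 833497/739233 = (-838 + 918*(-325))/(479413897385/2) - 833497/739233 = (-838 - 298350)*(2/479413897385) - 833497*1/739233 = -299188*2/479413897385 - 833497/739233 = -598376/479413897385 - 833497/739233 = -399590487567990953/354398573605605705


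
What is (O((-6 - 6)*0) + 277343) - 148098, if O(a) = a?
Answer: 129245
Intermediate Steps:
(O((-6 - 6)*0) + 277343) - 148098 = ((-6 - 6)*0 + 277343) - 148098 = (-12*0 + 277343) - 148098 = (0 + 277343) - 148098 = 277343 - 148098 = 129245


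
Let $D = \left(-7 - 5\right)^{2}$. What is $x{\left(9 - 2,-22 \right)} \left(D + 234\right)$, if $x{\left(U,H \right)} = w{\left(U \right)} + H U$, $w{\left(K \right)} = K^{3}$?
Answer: $71442$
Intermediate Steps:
$D = 144$ ($D = \left(-12\right)^{2} = 144$)
$x{\left(U,H \right)} = U^{3} + H U$
$x{\left(9 - 2,-22 \right)} \left(D + 234\right) = \left(9 - 2\right) \left(-22 + \left(9 - 2\right)^{2}\right) \left(144 + 234\right) = 7 \left(-22 + 7^{2}\right) 378 = 7 \left(-22 + 49\right) 378 = 7 \cdot 27 \cdot 378 = 189 \cdot 378 = 71442$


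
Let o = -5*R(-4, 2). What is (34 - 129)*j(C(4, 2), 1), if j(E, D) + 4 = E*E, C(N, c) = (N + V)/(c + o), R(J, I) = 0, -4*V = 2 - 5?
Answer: -9975/64 ≈ -155.86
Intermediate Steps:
V = ¾ (V = -(2 - 5)/4 = -¼*(-3) = ¾ ≈ 0.75000)
o = 0 (o = -5*0 = -1*0 = 0)
C(N, c) = (¾ + N)/c (C(N, c) = (N + ¾)/(c + 0) = (¾ + N)/c)
j(E, D) = -4 + E² (j(E, D) = -4 + E*E = -4 + E²)
(34 - 129)*j(C(4, 2), 1) = (34 - 129)*(-4 + ((¾ + 4)/2)²) = -95*(-4 + ((½)*(19/4))²) = -95*(-4 + (19/8)²) = -95*(-4 + 361/64) = -95*105/64 = -9975/64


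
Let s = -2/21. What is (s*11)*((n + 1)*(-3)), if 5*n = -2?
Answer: 66/35 ≈ 1.8857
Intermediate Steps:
n = -⅖ (n = (⅕)*(-2) = -⅖ ≈ -0.40000)
s = -2/21 (s = -2*1/21 = -2/21 ≈ -0.095238)
(s*11)*((n + 1)*(-3)) = (-2/21*11)*((-⅖ + 1)*(-3)) = -22*(-3)/35 = -22/21*(-9/5) = 66/35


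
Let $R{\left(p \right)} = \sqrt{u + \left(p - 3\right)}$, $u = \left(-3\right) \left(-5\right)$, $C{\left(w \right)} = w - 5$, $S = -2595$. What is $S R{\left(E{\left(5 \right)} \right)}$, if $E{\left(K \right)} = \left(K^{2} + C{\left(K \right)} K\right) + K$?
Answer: $- 2595 \sqrt{42} \approx -16818.0$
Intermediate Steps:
$C{\left(w \right)} = -5 + w$
$u = 15$
$E{\left(K \right)} = K + K^{2} + K \left(-5 + K\right)$ ($E{\left(K \right)} = \left(K^{2} + \left(-5 + K\right) K\right) + K = \left(K^{2} + K \left(-5 + K\right)\right) + K = K + K^{2} + K \left(-5 + K\right)$)
$R{\left(p \right)} = \sqrt{12 + p}$ ($R{\left(p \right)} = \sqrt{15 + \left(p - 3\right)} = \sqrt{15 + \left(-3 + p\right)} = \sqrt{12 + p}$)
$S R{\left(E{\left(5 \right)} \right)} = - 2595 \sqrt{12 + 2 \cdot 5 \left(-2 + 5\right)} = - 2595 \sqrt{12 + 2 \cdot 5 \cdot 3} = - 2595 \sqrt{12 + 30} = - 2595 \sqrt{42}$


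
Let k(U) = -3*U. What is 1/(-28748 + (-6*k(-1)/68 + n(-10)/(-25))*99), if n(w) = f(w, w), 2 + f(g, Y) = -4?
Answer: -850/24437879 ≈ -3.4782e-5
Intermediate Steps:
f(g, Y) = -6 (f(g, Y) = -2 - 4 = -6)
n(w) = -6
1/(-28748 + (-6*k(-1)/68 + n(-10)/(-25))*99) = 1/(-28748 + (-(-18)*(-1)/68 - 6/(-25))*99) = 1/(-28748 + (-6*3*(1/68) - 6*(-1/25))*99) = 1/(-28748 + (-18*1/68 + 6/25)*99) = 1/(-28748 + (-9/34 + 6/25)*99) = 1/(-28748 - 21/850*99) = 1/(-28748 - 2079/850) = 1/(-24437879/850) = -850/24437879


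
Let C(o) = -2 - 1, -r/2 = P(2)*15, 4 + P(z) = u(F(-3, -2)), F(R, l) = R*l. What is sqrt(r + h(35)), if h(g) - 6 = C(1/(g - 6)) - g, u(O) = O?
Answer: 2*I*sqrt(23) ≈ 9.5917*I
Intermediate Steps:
P(z) = 2 (P(z) = -4 - 3*(-2) = -4 + 6 = 2)
r = -60 (r = -4*15 = -2*30 = -60)
C(o) = -3
h(g) = 3 - g (h(g) = 6 + (-3 - g) = 3 - g)
sqrt(r + h(35)) = sqrt(-60 + (3 - 1*35)) = sqrt(-60 + (3 - 35)) = sqrt(-60 - 32) = sqrt(-92) = 2*I*sqrt(23)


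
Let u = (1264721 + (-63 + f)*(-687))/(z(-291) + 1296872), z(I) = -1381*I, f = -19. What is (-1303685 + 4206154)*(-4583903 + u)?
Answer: -22601154043840585906/1698743 ≈ -1.3305e+13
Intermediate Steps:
u = 1321055/1698743 (u = (1264721 + (-63 - 19)*(-687))/(-1381*(-291) + 1296872) = (1264721 - 82*(-687))/(401871 + 1296872) = (1264721 + 56334)/1698743 = 1321055*(1/1698743) = 1321055/1698743 ≈ 0.77767)
(-1303685 + 4206154)*(-4583903 + u) = (-1303685 + 4206154)*(-4583903 + 1321055/1698743) = 2902469*(-7786871812874/1698743) = -22601154043840585906/1698743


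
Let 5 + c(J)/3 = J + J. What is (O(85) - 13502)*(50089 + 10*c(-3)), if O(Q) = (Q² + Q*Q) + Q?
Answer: 51401047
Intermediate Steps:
O(Q) = Q + 2*Q² (O(Q) = (Q² + Q²) + Q = 2*Q² + Q = Q + 2*Q²)
c(J) = -15 + 6*J (c(J) = -15 + 3*(J + J) = -15 + 3*(2*J) = -15 + 6*J)
(O(85) - 13502)*(50089 + 10*c(-3)) = (85*(1 + 2*85) - 13502)*(50089 + 10*(-15 + 6*(-3))) = (85*(1 + 170) - 13502)*(50089 + 10*(-15 - 18)) = (85*171 - 13502)*(50089 + 10*(-33)) = (14535 - 13502)*(50089 - 330) = 1033*49759 = 51401047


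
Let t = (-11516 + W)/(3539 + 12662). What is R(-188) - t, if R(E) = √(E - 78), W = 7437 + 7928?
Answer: -3849/16201 + I*√266 ≈ -0.23758 + 16.31*I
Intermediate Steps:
W = 15365
t = 3849/16201 (t = (-11516 + 15365)/(3539 + 12662) = 3849/16201 ≈ 0.23758)
R(E) = √(-78 + E)
R(-188) - t = √(-78 - 188) - 1*3849/16201 = √(-266) - 3849/16201 = I*√266 - 3849/16201 = -3849/16201 + I*√266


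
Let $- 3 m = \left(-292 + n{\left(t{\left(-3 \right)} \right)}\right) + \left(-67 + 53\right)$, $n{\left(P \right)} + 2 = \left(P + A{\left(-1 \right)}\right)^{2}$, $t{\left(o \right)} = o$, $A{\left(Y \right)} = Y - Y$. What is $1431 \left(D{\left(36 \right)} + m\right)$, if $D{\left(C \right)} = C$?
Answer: $194139$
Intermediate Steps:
$A{\left(Y \right)} = 0$
$n{\left(P \right)} = -2 + P^{2}$ ($n{\left(P \right)} = -2 + \left(P + 0\right)^{2} = -2 + P^{2}$)
$m = \frac{299}{3}$ ($m = - \frac{\left(-292 - \left(2 - \left(-3\right)^{2}\right)\right) + \left(-67 + 53\right)}{3} = - \frac{\left(-292 + \left(-2 + 9\right)\right) - 14}{3} = - \frac{\left(-292 + 7\right) - 14}{3} = - \frac{-285 - 14}{3} = \left(- \frac{1}{3}\right) \left(-299\right) = \frac{299}{3} \approx 99.667$)
$1431 \left(D{\left(36 \right)} + m\right) = 1431 \left(36 + \frac{299}{3}\right) = 1431 \cdot \frac{407}{3} = 194139$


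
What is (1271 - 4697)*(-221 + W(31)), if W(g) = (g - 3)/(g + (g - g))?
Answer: 23375598/31 ≈ 7.5405e+5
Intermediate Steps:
W(g) = (-3 + g)/g (W(g) = (-3 + g)/(g + 0) = (-3 + g)/g)
(1271 - 4697)*(-221 + W(31)) = (1271 - 4697)*(-221 + (-3 + 31)/31) = -3426*(-221 + (1/31)*28) = -3426*(-221 + 28/31) = -3426*(-6823/31) = 23375598/31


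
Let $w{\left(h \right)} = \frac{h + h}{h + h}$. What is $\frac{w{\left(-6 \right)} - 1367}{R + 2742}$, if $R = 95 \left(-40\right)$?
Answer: $\frac{683}{529} \approx 1.2911$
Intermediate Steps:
$R = -3800$
$w{\left(h \right)} = 1$ ($w{\left(h \right)} = \frac{2 h}{2 h} = 2 h \frac{1}{2 h} = 1$)
$\frac{w{\left(-6 \right)} - 1367}{R + 2742} = \frac{1 - 1367}{-3800 + 2742} = - \frac{1366}{-1058} = \left(-1366\right) \left(- \frac{1}{1058}\right) = \frac{683}{529}$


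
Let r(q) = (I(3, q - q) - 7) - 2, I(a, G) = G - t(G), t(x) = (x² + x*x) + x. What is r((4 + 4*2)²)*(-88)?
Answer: 792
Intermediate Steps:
t(x) = x + 2*x² (t(x) = (x² + x²) + x = 2*x² + x = x + 2*x²)
I(a, G) = G - G*(1 + 2*G)
r(q) = -9 (r(q) = (-2*(q - q)² - 7) - 2 = (-2*0² - 7) - 2 = (-2*0 - 7) - 2 = (0 - 7) - 2 = -7 - 2 = -9)
r((4 + 4*2)²)*(-88) = -9*(-88) = 792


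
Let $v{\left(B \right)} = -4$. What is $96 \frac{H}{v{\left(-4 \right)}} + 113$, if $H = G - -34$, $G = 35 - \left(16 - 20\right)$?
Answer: $-1639$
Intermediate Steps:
$G = 39$ ($G = 35 - \left(16 - 20\right) = 35 - -4 = 35 + 4 = 39$)
$H = 73$ ($H = 39 - -34 = 39 + 34 = 73$)
$96 \frac{H}{v{\left(-4 \right)}} + 113 = 96 \frac{73}{-4} + 113 = 96 \cdot 73 \left(- \frac{1}{4}\right) + 113 = 96 \left(- \frac{73}{4}\right) + 113 = -1752 + 113 = -1639$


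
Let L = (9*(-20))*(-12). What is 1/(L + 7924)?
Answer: 1/10084 ≈ 9.9167e-5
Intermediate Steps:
L = 2160 (L = -180*(-12) = 2160)
1/(L + 7924) = 1/(2160 + 7924) = 1/10084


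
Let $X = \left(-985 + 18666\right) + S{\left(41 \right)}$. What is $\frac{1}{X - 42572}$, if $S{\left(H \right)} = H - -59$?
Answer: $- \frac{1}{24791} \approx -4.0337 \cdot 10^{-5}$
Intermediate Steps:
$S{\left(H \right)} = 59 + H$ ($S{\left(H \right)} = H + 59 = 59 + H$)
$X = 17781$ ($X = \left(-985 + 18666\right) + \left(59 + 41\right) = 17681 + 100 = 17781$)
$\frac{1}{X - 42572} = \frac{1}{17781 - 42572} = \frac{1}{-24791} = - \frac{1}{24791}$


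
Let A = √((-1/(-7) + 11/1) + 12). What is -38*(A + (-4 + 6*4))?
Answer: -760 - 342*√14/7 ≈ -942.81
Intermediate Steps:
A = 9*√14/7 (A = √((-1*(-⅐) + 11*1) + 12) = √((⅐ + 11) + 12) = √(78/7 + 12) = √(162/7) = 9*√14/7 ≈ 4.8107)
-38*(A + (-4 + 6*4)) = -38*(9*√14/7 + (-4 + 6*4)) = -38*(9*√14/7 + (-4 + 24)) = -38*(9*√14/7 + 20) = -38*(20 + 9*√14/7) = -760 - 342*√14/7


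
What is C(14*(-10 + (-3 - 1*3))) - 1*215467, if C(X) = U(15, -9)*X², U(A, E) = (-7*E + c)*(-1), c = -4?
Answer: -3175851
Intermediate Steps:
U(A, E) = 4 + 7*E (U(A, E) = (-7*E - 4)*(-1) = (-4 - 7*E)*(-1) = 4 + 7*E)
C(X) = -59*X² (C(X) = (4 + 7*(-9))*X² = (4 - 63)*X² = -59*X²)
C(14*(-10 + (-3 - 1*3))) - 1*215467 = -59*196*(-10 + (-3 - 1*3))² - 1*215467 = -59*196*(-10 + (-3 - 3))² - 215467 = -59*196*(-10 - 6)² - 215467 = -59*(14*(-16))² - 215467 = -59*(-224)² - 215467 = -59*50176 - 215467 = -2960384 - 215467 = -3175851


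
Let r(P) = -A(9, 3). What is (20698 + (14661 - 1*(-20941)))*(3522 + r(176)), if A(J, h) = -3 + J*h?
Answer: 196937400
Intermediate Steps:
r(P) = -24 (r(P) = -(-3 + 9*3) = -(-3 + 27) = -1*24 = -24)
(20698 + (14661 - 1*(-20941)))*(3522 + r(176)) = (20698 + (14661 - 1*(-20941)))*(3522 - 24) = (20698 + (14661 + 20941))*3498 = (20698 + 35602)*3498 = 56300*3498 = 196937400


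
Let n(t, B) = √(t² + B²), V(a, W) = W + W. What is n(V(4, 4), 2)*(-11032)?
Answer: -22064*√17 ≈ -90972.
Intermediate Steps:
V(a, W) = 2*W
n(t, B) = √(B² + t²)
n(V(4, 4), 2)*(-11032) = √(2² + (2*4)²)*(-11032) = √(4 + 8²)*(-11032) = √(4 + 64)*(-11032) = √68*(-11032) = (2*√17)*(-11032) = -22064*√17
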